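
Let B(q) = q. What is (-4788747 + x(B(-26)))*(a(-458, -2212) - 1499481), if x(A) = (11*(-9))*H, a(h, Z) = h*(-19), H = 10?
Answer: 7140439335123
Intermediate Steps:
a(h, Z) = -19*h
x(A) = -990 (x(A) = (11*(-9))*10 = -99*10 = -990)
(-4788747 + x(B(-26)))*(a(-458, -2212) - 1499481) = (-4788747 - 990)*(-19*(-458) - 1499481) = -4789737*(8702 - 1499481) = -4789737*(-1490779) = 7140439335123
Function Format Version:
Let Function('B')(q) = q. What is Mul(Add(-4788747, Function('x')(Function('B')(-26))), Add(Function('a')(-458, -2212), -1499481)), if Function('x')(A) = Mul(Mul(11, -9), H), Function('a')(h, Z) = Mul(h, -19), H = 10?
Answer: 7140439335123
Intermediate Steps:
Function('a')(h, Z) = Mul(-19, h)
Function('x')(A) = -990 (Function('x')(A) = Mul(Mul(11, -9), 10) = Mul(-99, 10) = -990)
Mul(Add(-4788747, Function('x')(Function('B')(-26))), Add(Function('a')(-458, -2212), -1499481)) = Mul(Add(-4788747, -990), Add(Mul(-19, -458), -1499481)) = Mul(-4789737, Add(8702, -1499481)) = Mul(-4789737, -1490779) = 7140439335123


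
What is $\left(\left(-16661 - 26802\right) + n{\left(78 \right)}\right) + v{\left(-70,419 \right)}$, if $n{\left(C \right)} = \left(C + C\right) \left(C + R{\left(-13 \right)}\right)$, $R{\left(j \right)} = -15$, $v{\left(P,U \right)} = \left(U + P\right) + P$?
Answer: $-33356$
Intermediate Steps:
$v{\left(P,U \right)} = U + 2 P$ ($v{\left(P,U \right)} = \left(P + U\right) + P = U + 2 P$)
$n{\left(C \right)} = 2 C \left(-15 + C\right)$ ($n{\left(C \right)} = \left(C + C\right) \left(C - 15\right) = 2 C \left(-15 + C\right)$)
$\left(\left(-16661 - 26802\right) + n{\left(78 \right)}\right) + v{\left(-70,419 \right)} = \left(\left(-16661 - 26802\right) + 2 \cdot 78 \left(-15 + 78\right)\right) + \left(419 + 2 \left(-70\right)\right) = \left(-43463 + 2 \cdot 78 \cdot 63\right) + \left(419 - 140\right) = \left(-43463 + 9828\right) + 279 = -33635 + 279 = -33356$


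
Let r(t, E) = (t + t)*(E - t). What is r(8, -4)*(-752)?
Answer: 144384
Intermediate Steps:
r(t, E) = 2*t*(E - t) (r(t, E) = (2*t)*(E - t) = 2*t*(E - t))
r(8, -4)*(-752) = (2*8*(-4 - 1*8))*(-752) = (2*8*(-4 - 8))*(-752) = (2*8*(-12))*(-752) = -192*(-752) = 144384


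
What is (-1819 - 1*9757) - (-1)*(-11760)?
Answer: -23336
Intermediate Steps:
(-1819 - 1*9757) - (-1)*(-11760) = (-1819 - 9757) - 1*11760 = -11576 - 11760 = -23336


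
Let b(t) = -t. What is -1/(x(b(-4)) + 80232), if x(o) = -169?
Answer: -1/80063 ≈ -1.2490e-5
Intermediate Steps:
-1/(x(b(-4)) + 80232) = -1/(-169 + 80232) = -1/80063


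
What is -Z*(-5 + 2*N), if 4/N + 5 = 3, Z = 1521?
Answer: 13689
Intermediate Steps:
N = -2 (N = 4/(-5 + 3) = 4/(-2) = 4*(-½) = -2)
-Z*(-5 + 2*N) = -1521*(-5 + 2*(-2)) = -1521*(-5 - 4) = -1521*(-9) = -1*(-13689) = 13689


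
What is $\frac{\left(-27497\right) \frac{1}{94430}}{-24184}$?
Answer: $\frac{27497}{2283695120} \approx 1.2041 \cdot 10^{-5}$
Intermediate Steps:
$\frac{\left(-27497\right) \frac{1}{94430}}{-24184} = \left(-27497\right) \frac{1}{94430} \left(- \frac{1}{24184}\right) = \left(- \frac{27497}{94430}\right) \left(- \frac{1}{24184}\right) = \frac{27497}{2283695120}$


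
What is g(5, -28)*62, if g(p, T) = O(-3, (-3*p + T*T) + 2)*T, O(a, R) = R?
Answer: -1338456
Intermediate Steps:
g(p, T) = T*(2 + T**2 - 3*p) (g(p, T) = ((-3*p + T*T) + 2)*T = ((-3*p + T**2) + 2)*T = ((T**2 - 3*p) + 2)*T = (2 + T**2 - 3*p)*T = T*(2 + T**2 - 3*p))
g(5, -28)*62 = -28*(2 + (-28)**2 - 3*5)*62 = -28*(2 + 784 - 15)*62 = -28*771*62 = -21588*62 = -1338456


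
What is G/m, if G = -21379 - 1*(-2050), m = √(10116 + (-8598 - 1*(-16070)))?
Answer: -19329*√4397/8794 ≈ -145.75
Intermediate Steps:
m = 2*√4397 (m = √(10116 + (-8598 + 16070)) = √(10116 + 7472) = √17588 = 2*√4397 ≈ 132.62)
G = -19329 (G = -21379 + 2050 = -19329)
G/m = -19329*√4397/8794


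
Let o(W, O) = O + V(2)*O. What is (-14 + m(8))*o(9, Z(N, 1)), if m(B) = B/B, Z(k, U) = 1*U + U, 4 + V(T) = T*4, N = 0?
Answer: -130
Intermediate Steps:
V(T) = -4 + 4*T (V(T) = -4 + T*4 = -4 + 4*T)
Z(k, U) = 2*U (Z(k, U) = U + U = 2*U)
m(B) = 1
o(W, O) = 5*O (o(W, O) = O + (-4 + 4*2)*O = O + (-4 + 8)*O = O + 4*O = 5*O)
(-14 + m(8))*o(9, Z(N, 1)) = (-14 + 1)*(5*(2*1)) = -65*2 = -13*10 = -130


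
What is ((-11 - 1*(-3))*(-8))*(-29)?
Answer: -1856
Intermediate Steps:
((-11 - 1*(-3))*(-8))*(-29) = ((-11 + 3)*(-8))*(-29) = -8*(-8)*(-29) = 64*(-29) = -1856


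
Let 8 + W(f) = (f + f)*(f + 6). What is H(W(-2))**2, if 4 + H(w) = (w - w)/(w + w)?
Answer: 16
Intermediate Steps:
W(f) = -8 + 2*f*(6 + f) (W(f) = -8 + (f + f)*(f + 6) = -8 + (2*f)*(6 + f) = -8 + 2*f*(6 + f))
H(w) = -4 (H(w) = -4 + (w - w)/(w + w) = -4 + 0/((2*w)) = -4 + 0*(1/(2*w)) = -4 + 0 = -4)
H(W(-2))**2 = (-4)**2 = 16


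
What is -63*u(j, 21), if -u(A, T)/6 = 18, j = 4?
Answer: 6804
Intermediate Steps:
u(A, T) = -108 (u(A, T) = -6*18 = -108)
-63*u(j, 21) = -63*(-108) = 6804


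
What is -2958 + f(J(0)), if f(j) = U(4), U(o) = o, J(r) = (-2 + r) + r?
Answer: -2954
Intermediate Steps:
J(r) = -2 + 2*r
f(j) = 4
-2958 + f(J(0)) = -2958 + 4 = -2954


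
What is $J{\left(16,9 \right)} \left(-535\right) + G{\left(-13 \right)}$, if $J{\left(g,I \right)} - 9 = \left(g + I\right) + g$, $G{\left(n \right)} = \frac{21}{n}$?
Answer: $- \frac{347771}{13} \approx -26752.0$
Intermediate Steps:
$J{\left(g,I \right)} = 9 + I + 2 g$ ($J{\left(g,I \right)} = 9 + \left(\left(g + I\right) + g\right) = 9 + \left(\left(I + g\right) + g\right) = 9 + \left(I + 2 g\right) = 9 + I + 2 g$)
$J{\left(16,9 \right)} \left(-535\right) + G{\left(-13 \right)} = \left(9 + 9 + 2 \cdot 16\right) \left(-535\right) + \frac{21}{-13} = \left(9 + 9 + 32\right) \left(-535\right) + 21 \left(- \frac{1}{13}\right) = 50 \left(-535\right) - \frac{21}{13} = -26750 - \frac{21}{13} = - \frac{347771}{13}$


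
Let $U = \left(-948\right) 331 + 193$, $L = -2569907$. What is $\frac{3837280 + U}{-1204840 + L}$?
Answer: $- \frac{3523685}{3774747} \approx -0.93349$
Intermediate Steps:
$U = -313595$ ($U = -313788 + 193 = -313595$)
$\frac{3837280 + U}{-1204840 + L} = \frac{3837280 - 313595}{-1204840 - 2569907} = \frac{3523685}{-3774747} = 3523685 \left(- \frac{1}{3774747}\right) = - \frac{3523685}{3774747}$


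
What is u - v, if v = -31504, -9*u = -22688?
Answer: 306224/9 ≈ 34025.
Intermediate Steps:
u = 22688/9 (u = -1/9*(-22688) = 22688/9 ≈ 2520.9)
u - v = 22688/9 - 1*(-31504) = 22688/9 + 31504 = 306224/9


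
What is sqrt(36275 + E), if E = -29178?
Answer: sqrt(7097) ≈ 84.244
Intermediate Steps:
sqrt(36275 + E) = sqrt(36275 - 29178) = sqrt(7097)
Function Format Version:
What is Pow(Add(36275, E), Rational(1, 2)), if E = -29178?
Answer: Pow(7097, Rational(1, 2)) ≈ 84.244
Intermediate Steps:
Pow(Add(36275, E), Rational(1, 2)) = Pow(Add(36275, -29178), Rational(1, 2)) = Pow(7097, Rational(1, 2))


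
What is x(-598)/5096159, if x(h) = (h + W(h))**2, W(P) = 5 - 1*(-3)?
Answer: 348100/5096159 ≈ 0.068306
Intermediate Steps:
W(P) = 8 (W(P) = 5 + 3 = 8)
x(h) = (8 + h)**2 (x(h) = (h + 8)**2 = (8 + h)**2)
x(-598)/5096159 = (8 - 598)**2/5096159 = (-590)**2*(1/5096159) = 348100*(1/5096159) = 348100/5096159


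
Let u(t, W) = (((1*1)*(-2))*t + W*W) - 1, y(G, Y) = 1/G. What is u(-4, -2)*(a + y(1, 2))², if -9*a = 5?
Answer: 176/81 ≈ 2.1728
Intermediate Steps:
a = -5/9 (a = -⅑*5 = -5/9 ≈ -0.55556)
u(t, W) = -1 + W² - 2*t (u(t, W) = ((1*(-2))*t + W²) - 1 = (-2*t + W²) - 1 = (W² - 2*t) - 1 = -1 + W² - 2*t)
u(-4, -2)*(a + y(1, 2))² = (-1 + (-2)² - 2*(-4))*(-5/9 + 1/1)² = (-1 + 4 + 8)*(-5/9 + 1)² = 11*(4/9)² = 11*(16/81) = 176/81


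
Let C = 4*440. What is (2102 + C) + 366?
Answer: 4228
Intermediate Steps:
C = 1760
(2102 + C) + 366 = (2102 + 1760) + 366 = 3862 + 366 = 4228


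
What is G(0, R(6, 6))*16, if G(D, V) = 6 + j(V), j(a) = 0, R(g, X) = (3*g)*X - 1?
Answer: 96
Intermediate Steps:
R(g, X) = -1 + 3*X*g (R(g, X) = 3*X*g - 1 = -1 + 3*X*g)
G(D, V) = 6 (G(D, V) = 6 + 0 = 6)
G(0, R(6, 6))*16 = 6*16 = 96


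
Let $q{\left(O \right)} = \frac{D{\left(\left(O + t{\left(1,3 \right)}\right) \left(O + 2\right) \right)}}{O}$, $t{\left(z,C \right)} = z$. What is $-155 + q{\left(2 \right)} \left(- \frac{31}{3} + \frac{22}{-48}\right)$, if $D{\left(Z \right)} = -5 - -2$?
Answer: $- \frac{2221}{16} \approx -138.81$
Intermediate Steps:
$D{\left(Z \right)} = -3$ ($D{\left(Z \right)} = -5 + 2 = -3$)
$q{\left(O \right)} = - \frac{3}{O}$
$-155 + q{\left(2 \right)} \left(- \frac{31}{3} + \frac{22}{-48}\right) = -155 + - \frac{3}{2} \left(- \frac{31}{3} + \frac{22}{-48}\right) = -155 + \left(-3\right) \frac{1}{2} \left(\left(-31\right) \frac{1}{3} + 22 \left(- \frac{1}{48}\right)\right) = -155 - \frac{3 \left(- \frac{31}{3} - \frac{11}{24}\right)}{2} = -155 - - \frac{259}{16} = -155 + \frac{259}{16} = - \frac{2221}{16}$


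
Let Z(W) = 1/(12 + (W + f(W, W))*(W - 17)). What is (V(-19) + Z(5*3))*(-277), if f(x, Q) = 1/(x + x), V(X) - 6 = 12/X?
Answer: -7577889/5149 ≈ -1471.7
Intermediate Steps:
V(X) = 6 + 12/X
f(x, Q) = 1/(2*x)
Z(W) = 1/(12 + (-17 + W)*(W + 1/(2*W))) (Z(W) = 1/(12 + (W + 1/(2*W))*(W - 17)) = 1/(12 + (W + 1/(2*W))*(-17 + W)) = 1/(12 + (-17 + W)*(W + 1/(2*W))))
(V(-19) + Z(5*3))*(-277) = ((6 + 12/(-19)) + 2*(5*3)/(-17 + (5*3)*(25 - 170*3 + 2*(5*3)²)))*(-277) = ((6 + 12*(-1/19)) + 2*15/(-17 + 15*(25 - 34*15 + 2*15²)))*(-277) = ((6 - 12/19) + 2*15/(-17 + 15*(25 - 510 + 2*225)))*(-277) = (102/19 + 2*15/(-17 + 15*(25 - 510 + 450)))*(-277) = (102/19 + 2*15/(-17 + 15*(-35)))*(-277) = (102/19 + 2*15/(-17 - 525))*(-277) = (102/19 + 2*15/(-542))*(-277) = (102/19 + 2*15*(-1/542))*(-277) = (102/19 - 15/271)*(-277) = (27357/5149)*(-277) = -7577889/5149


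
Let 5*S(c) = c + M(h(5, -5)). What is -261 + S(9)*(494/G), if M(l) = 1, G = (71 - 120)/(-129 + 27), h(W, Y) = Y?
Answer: 87987/49 ≈ 1795.7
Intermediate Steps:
G = 49/102 (G = -49/(-102) = -49*(-1/102) = 49/102 ≈ 0.48039)
S(c) = ⅕ + c/5 (S(c) = (c + 1)/5 = (1 + c)/5 = ⅕ + c/5)
-261 + S(9)*(494/G) = -261 + (⅕ + (⅕)*9)*(494/(49/102)) = -261 + (⅕ + 9/5)*(494*(102/49)) = -261 + 2*(50388/49) = -261 + 100776/49 = 87987/49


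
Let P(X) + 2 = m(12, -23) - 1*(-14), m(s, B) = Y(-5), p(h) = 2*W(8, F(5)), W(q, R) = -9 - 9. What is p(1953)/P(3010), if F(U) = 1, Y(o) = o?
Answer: -36/7 ≈ -5.1429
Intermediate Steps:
W(q, R) = -18
p(h) = -36 (p(h) = 2*(-18) = -36)
m(s, B) = -5
P(X) = 7 (P(X) = -2 + (-5 - 1*(-14)) = -2 + (-5 + 14) = -2 + 9 = 7)
p(1953)/P(3010) = -36/7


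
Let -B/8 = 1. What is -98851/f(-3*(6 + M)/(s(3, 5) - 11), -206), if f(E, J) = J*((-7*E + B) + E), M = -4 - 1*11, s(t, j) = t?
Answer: 197702/5047 ≈ 39.172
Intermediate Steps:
B = -8 (B = -8*1 = -8)
M = -15 (M = -4 - 11 = -15)
f(E, J) = J*(-8 - 6*E) (f(E, J) = J*((-7*E - 8) + E) = J*((-8 - 7*E) + E) = J*(-8 - 6*E))
-98851/f(-3*(6 + M)/(s(3, 5) - 11), -206) = -98851*1/(412*(4 + 3*(-3*(6 - 15)/(3 - 11)))) = -98851*1/(412*(4 + 3*(-(-27)/(-8)))) = -98851*1/(412*(4 + 3*(-(-27)*(-1)/8))) = -98851*1/(412*(4 + 3*(-3*9/8))) = -98851*1/(412*(4 + 3*(-27/8))) = -98851*1/(412*(4 - 81/8)) = -98851/((-2*(-206)*(-49/8))) = -98851/(-5047/2) = -98851*(-2/5047) = 197702/5047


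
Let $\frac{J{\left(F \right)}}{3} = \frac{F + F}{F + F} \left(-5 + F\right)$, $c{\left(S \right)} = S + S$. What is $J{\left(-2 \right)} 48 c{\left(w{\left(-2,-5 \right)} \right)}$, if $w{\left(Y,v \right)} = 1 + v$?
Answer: $8064$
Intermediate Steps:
$c{\left(S \right)} = 2 S$
$J{\left(F \right)} = -15 + 3 F$ ($J{\left(F \right)} = 3 \frac{F + F}{F + F} \left(-5 + F\right) = 3 \frac{2 F}{2 F} \left(-5 + F\right) = 3 \cdot 2 F \frac{1}{2 F} \left(-5 + F\right) = 3 \cdot 1 \left(-5 + F\right) = 3 \left(-5 + F\right) = -15 + 3 F$)
$J{\left(-2 \right)} 48 c{\left(w{\left(-2,-5 \right)} \right)} = \left(-15 + 3 \left(-2\right)\right) 48 \cdot 2 \left(1 - 5\right) = \left(-15 - 6\right) 48 \cdot 2 \left(-4\right) = \left(-21\right) 48 \left(-8\right) = \left(-1008\right) \left(-8\right) = 8064$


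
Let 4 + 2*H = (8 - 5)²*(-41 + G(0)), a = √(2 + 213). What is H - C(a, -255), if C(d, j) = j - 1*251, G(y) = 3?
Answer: 333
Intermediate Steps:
a = √215 ≈ 14.663
C(d, j) = -251 + j (C(d, j) = j - 251 = -251 + j)
H = -173 (H = -2 + ((8 - 5)²*(-41 + 3))/2 = -2 + (3²*(-38))/2 = -2 + (9*(-38))/2 = -2 + (½)*(-342) = -2 - 171 = -173)
H - C(a, -255) = -173 - (-251 - 255) = -173 - 1*(-506) = -173 + 506 = 333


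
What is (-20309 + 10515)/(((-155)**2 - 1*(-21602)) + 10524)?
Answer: -9794/56151 ≈ -0.17442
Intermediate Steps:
(-20309 + 10515)/(((-155)**2 - 1*(-21602)) + 10524) = -9794/((24025 + 21602) + 10524) = -9794/(45627 + 10524) = -9794/56151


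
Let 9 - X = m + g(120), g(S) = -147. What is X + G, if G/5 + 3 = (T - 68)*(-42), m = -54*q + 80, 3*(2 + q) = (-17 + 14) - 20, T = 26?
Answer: 8359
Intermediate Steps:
q = -29/3 (q = -2 + ((-17 + 14) - 20)/3 = -2 + (-3 - 20)/3 = -2 + (1/3)*(-23) = -2 - 23/3 = -29/3 ≈ -9.6667)
m = 602 (m = -54*(-29/3) + 80 = 522 + 80 = 602)
X = -446 (X = 9 - (602 - 147) = 9 - 1*455 = 9 - 455 = -446)
G = 8805 (G = -15 + 5*((26 - 68)*(-42)) = -15 + 5*(-42*(-42)) = -15 + 5*1764 = -15 + 8820 = 8805)
X + G = -446 + 8805 = 8359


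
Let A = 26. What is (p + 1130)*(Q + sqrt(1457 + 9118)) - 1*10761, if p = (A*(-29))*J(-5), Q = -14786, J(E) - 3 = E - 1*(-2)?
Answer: -16718941 + 16950*sqrt(47) ≈ -1.6603e+7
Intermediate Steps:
J(E) = 5 + E (J(E) = 3 + (E - 1*(-2)) = 3 + (E + 2) = 3 + (2 + E) = 5 + E)
p = 0 (p = (26*(-29))*(5 - 5) = -754*0 = 0)
(p + 1130)*(Q + sqrt(1457 + 9118)) - 1*10761 = (0 + 1130)*(-14786 + sqrt(1457 + 9118)) - 1*10761 = 1130*(-14786 + sqrt(10575)) - 10761 = 1130*(-14786 + 15*sqrt(47)) - 10761 = (-16708180 + 16950*sqrt(47)) - 10761 = -16718941 + 16950*sqrt(47)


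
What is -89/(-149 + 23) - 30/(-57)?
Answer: 2951/2394 ≈ 1.2327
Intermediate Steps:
-89/(-149 + 23) - 30/(-57) = -89/(-126) - 30*(-1/57) = -89*(-1/126) + 10/19 = 89/126 + 10/19 = 2951/2394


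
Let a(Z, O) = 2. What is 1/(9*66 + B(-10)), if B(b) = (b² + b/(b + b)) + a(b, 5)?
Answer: 2/1393 ≈ 0.0014357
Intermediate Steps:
B(b) = 5/2 + b² (B(b) = (b² + b/(b + b)) + 2 = (b² + b/((2*b))) + 2 = (b² + (1/(2*b))*b) + 2 = (b² + ½) + 2 = (½ + b²) + 2 = 5/2 + b²)
1/(9*66 + B(-10)) = 1/(9*66 + (5/2 + (-10)²)) = 1/(594 + (5/2 + 100)) = 1/(594 + 205/2) = 1/(1393/2) = 2/1393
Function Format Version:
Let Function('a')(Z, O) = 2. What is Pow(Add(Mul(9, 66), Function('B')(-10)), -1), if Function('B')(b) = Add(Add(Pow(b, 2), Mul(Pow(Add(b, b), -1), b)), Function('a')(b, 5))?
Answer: Rational(2, 1393) ≈ 0.0014357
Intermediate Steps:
Function('B')(b) = Add(Rational(5, 2), Pow(b, 2)) (Function('B')(b) = Add(Add(Pow(b, 2), Mul(Pow(Add(b, b), -1), b)), 2) = Add(Add(Pow(b, 2), Mul(Pow(Mul(2, b), -1), b)), 2) = Add(Add(Pow(b, 2), Mul(Mul(Rational(1, 2), Pow(b, -1)), b)), 2) = Add(Add(Pow(b, 2), Rational(1, 2)), 2) = Add(Add(Rational(1, 2), Pow(b, 2)), 2) = Add(Rational(5, 2), Pow(b, 2)))
Pow(Add(Mul(9, 66), Function('B')(-10)), -1) = Pow(Add(Mul(9, 66), Add(Rational(5, 2), Pow(-10, 2))), -1) = Pow(Add(594, Add(Rational(5, 2), 100)), -1) = Pow(Add(594, Rational(205, 2)), -1) = Pow(Rational(1393, 2), -1) = Rational(2, 1393)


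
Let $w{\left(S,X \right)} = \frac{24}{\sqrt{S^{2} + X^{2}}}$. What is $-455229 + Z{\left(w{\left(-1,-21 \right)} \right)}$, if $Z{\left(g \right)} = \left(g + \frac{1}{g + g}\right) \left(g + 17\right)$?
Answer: $- \frac{201210421}{442} + \frac{797 \sqrt{442}}{624} \approx -4.552 \cdot 10^{5}$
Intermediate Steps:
$w{\left(S,X \right)} = \frac{24}{\sqrt{S^{2} + X^{2}}}$
$Z{\left(g \right)} = \left(17 + g\right) \left(g + \frac{1}{2 g}\right)$ ($Z{\left(g \right)} = \left(g + \frac{1}{2 g}\right) \left(17 + g\right) = \left(17 + g\right) \left(g + \frac{1}{2 g}\right)$)
$-455229 + Z{\left(w{\left(-1,-21 \right)} \right)} = -455229 + \left(\frac{1}{2} + \left(\frac{24}{\sqrt{\left(-1\right)^{2} + \left(-21\right)^{2}}}\right)^{2} + 17 \frac{24}{\sqrt{\left(-1\right)^{2} + \left(-21\right)^{2}}} + \frac{17}{2 \frac{24}{\sqrt{\left(-1\right)^{2} + \left(-21\right)^{2}}}}\right) = -455229 + \left(\frac{1}{2} + \left(\frac{24}{\sqrt{1 + 441}}\right)^{2} + 17 \frac{24}{\sqrt{1 + 441}} + \frac{17}{2 \frac{24}{\sqrt{1 + 441}}}\right) = -455229 + \left(\frac{1}{2} + \left(\frac{24}{\sqrt{442}}\right)^{2} + 17 \frac{24}{\sqrt{442}} + \frac{17}{2 \frac{24}{\sqrt{442}}}\right) = -455229 + \left(\frac{1}{2} + \left(24 \frac{\sqrt{442}}{442}\right)^{2} + 17 \cdot 24 \frac{\sqrt{442}}{442} + \frac{17}{2 \cdot 24 \frac{\sqrt{442}}{442}}\right) = -455229 + \left(\frac{1}{2} + \left(\frac{12 \sqrt{442}}{221}\right)^{2} + 17 \frac{12 \sqrt{442}}{221} + \frac{17}{2 \frac{12 \sqrt{442}}{221}}\right) = -455229 + \left(\frac{1}{2} + \frac{288}{221} + \frac{12 \sqrt{442}}{13} + \frac{17 \frac{\sqrt{442}}{24}}{2}\right) = -455229 + \left(\frac{1}{2} + \frac{288}{221} + \frac{12 \sqrt{442}}{13} + \frac{17 \sqrt{442}}{48}\right) = -455229 + \left(\frac{797}{442} + \frac{797 \sqrt{442}}{624}\right) = - \frac{201210421}{442} + \frac{797 \sqrt{442}}{624}$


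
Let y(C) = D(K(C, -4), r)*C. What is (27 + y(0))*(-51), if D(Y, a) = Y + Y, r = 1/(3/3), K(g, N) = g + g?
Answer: -1377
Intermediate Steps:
K(g, N) = 2*g
r = 1 (r = 1/(3*(⅓)) = 1/1 = 1)
D(Y, a) = 2*Y
y(C) = 4*C² (y(C) = (2*(2*C))*C = (4*C)*C = 4*C²)
(27 + y(0))*(-51) = (27 + 4*0²)*(-51) = (27 + 4*0)*(-51) = (27 + 0)*(-51) = 27*(-51) = -1377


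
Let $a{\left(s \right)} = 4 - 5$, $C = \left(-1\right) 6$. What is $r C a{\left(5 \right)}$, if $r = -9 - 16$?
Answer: $-150$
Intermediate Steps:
$C = -6$
$r = -25$ ($r = -9 - 16 = -25$)
$a{\left(s \right)} = -1$ ($a{\left(s \right)} = 4 - 5 = -1$)
$r C a{\left(5 \right)} = - 25 \left(\left(-6\right) \left(-1\right)\right) = \left(-25\right) 6 = -150$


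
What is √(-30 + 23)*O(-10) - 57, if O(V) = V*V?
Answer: -57 + 100*I*√7 ≈ -57.0 + 264.58*I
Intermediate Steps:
O(V) = V²
√(-30 + 23)*O(-10) - 57 = √(-30 + 23)*(-10)² - 57 = √(-7)*100 - 57 = (I*√7)*100 - 57 = 100*I*√7 - 57 = -57 + 100*I*√7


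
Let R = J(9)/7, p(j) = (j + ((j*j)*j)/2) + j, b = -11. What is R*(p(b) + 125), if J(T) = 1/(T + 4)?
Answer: -1125/182 ≈ -6.1813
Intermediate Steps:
J(T) = 1/(4 + T)
p(j) = j³/2 + 2*j (p(j) = (j + (j²*j)*(½)) + j = (j + j³*(½)) + j = (j + j³/2) + j = j³/2 + 2*j)
R = 1/91 (R = 1/((4 + 9)*7) = (⅐)/13 = (1/13)*(⅐) = 1/91 ≈ 0.010989)
R*(p(b) + 125) = ((½)*(-11)*(4 + (-11)²) + 125)/91 = ((½)*(-11)*(4 + 121) + 125)/91 = ((½)*(-11)*125 + 125)/91 = (-1375/2 + 125)/91 = (1/91)*(-1125/2) = -1125/182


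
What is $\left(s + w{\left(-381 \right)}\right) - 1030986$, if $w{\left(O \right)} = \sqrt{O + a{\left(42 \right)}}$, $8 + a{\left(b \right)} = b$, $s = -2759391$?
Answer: $-3790377 + i \sqrt{347} \approx -3.7904 \cdot 10^{6} + 18.628 i$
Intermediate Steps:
$a{\left(b \right)} = -8 + b$
$w{\left(O \right)} = \sqrt{34 + O}$ ($w{\left(O \right)} = \sqrt{O + \left(-8 + 42\right)} = \sqrt{O + 34} = \sqrt{34 + O}$)
$\left(s + w{\left(-381 \right)}\right) - 1030986 = \left(-2759391 + \sqrt{34 - 381}\right) - 1030986 = \left(-2759391 + \sqrt{-347}\right) - 1030986 = \left(-2759391 + i \sqrt{347}\right) - 1030986 = -3790377 + i \sqrt{347}$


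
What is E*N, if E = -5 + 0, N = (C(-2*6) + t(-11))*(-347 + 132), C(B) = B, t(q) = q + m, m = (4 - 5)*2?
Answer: -26875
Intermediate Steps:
m = -2 (m = -1*2 = -2)
t(q) = -2 + q (t(q) = q - 2 = -2 + q)
N = 5375 (N = (-2*6 + (-2 - 11))*(-347 + 132) = (-12 - 13)*(-215) = -25*(-215) = 5375)
E = -5
E*N = -5*5375 = -26875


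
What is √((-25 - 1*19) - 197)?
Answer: I*√241 ≈ 15.524*I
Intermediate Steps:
√((-25 - 1*19) - 197) = √((-25 - 19) - 197) = √(-44 - 197) = √(-241) = I*√241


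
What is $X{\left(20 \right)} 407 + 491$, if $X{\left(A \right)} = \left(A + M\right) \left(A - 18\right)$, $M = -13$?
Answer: $6189$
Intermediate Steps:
$X{\left(A \right)} = \left(-18 + A\right) \left(-13 + A\right)$ ($X{\left(A \right)} = \left(A - 13\right) \left(A - 18\right) = \left(-13 + A\right) \left(-18 + A\right) = \left(-18 + A\right) \left(-13 + A\right)$)
$X{\left(20 \right)} 407 + 491 = \left(234 + 20^{2} - 620\right) 407 + 491 = \left(234 + 400 - 620\right) 407 + 491 = 14 \cdot 407 + 491 = 5698 + 491 = 6189$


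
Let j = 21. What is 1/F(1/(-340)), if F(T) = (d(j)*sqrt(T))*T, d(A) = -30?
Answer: -68*I*sqrt(85)/3 ≈ -208.98*I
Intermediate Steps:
F(T) = -30*T**(3/2) (F(T) = (-30*sqrt(T))*T = -30*T**(3/2))
1/F(1/(-340)) = 1/(-30*(-I*sqrt(85)/57800)) = 1/(-(-3)*I*sqrt(85)/5780) = 1/(3*I*sqrt(85)/5780) = -68*I*sqrt(85)/3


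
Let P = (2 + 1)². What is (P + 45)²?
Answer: 2916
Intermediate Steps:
P = 9 (P = 3² = 9)
(P + 45)² = (9 + 45)² = 54² = 2916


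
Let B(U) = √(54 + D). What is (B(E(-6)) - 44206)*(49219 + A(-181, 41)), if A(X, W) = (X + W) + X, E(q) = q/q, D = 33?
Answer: -2161584988 + 48898*√87 ≈ -2.1611e+9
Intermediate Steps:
E(q) = 1
B(U) = √87 (B(U) = √(54 + 33) = √87)
A(X, W) = W + 2*X (A(X, W) = (W + X) + X = W + 2*X)
(B(E(-6)) - 44206)*(49219 + A(-181, 41)) = (√87 - 44206)*(49219 + (41 + 2*(-181))) = (-44206 + √87)*(49219 + (41 - 362)) = (-44206 + √87)*(49219 - 321) = (-44206 + √87)*48898 = -2161584988 + 48898*√87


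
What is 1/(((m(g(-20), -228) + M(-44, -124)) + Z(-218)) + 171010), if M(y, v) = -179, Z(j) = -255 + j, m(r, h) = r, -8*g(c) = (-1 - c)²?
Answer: 8/1362503 ≈ 5.8715e-6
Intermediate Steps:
g(c) = -(-1 - c)²/8
1/(((m(g(-20), -228) + M(-44, -124)) + Z(-218)) + 171010) = 1/(((-(1 - 20)²/8 - 179) + (-255 - 218)) + 171010) = 1/(((-⅛*(-19)² - 179) - 473) + 171010) = 1/(((-⅛*361 - 179) - 473) + 171010) = 1/(((-361/8 - 179) - 473) + 171010) = 1/((-1793/8 - 473) + 171010) = 1/(-5577/8 + 171010) = 1/(1362503/8) = 8/1362503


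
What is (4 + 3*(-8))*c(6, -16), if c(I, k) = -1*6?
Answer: 120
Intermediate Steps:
c(I, k) = -6
(4 + 3*(-8))*c(6, -16) = (4 + 3*(-8))*(-6) = (4 - 24)*(-6) = -20*(-6) = 120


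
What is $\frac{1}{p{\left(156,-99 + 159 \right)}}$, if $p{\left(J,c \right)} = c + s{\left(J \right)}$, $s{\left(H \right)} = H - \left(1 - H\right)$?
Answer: $\frac{1}{371} \approx 0.0026954$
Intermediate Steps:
$s{\left(H \right)} = -1 + 2 H$ ($s{\left(H \right)} = H + \left(-1 + H\right) = -1 + 2 H$)
$p{\left(J,c \right)} = -1 + c + 2 J$ ($p{\left(J,c \right)} = c + \left(-1 + 2 J\right) = -1 + c + 2 J$)
$\frac{1}{p{\left(156,-99 + 159 \right)}} = \frac{1}{-1 + \left(-99 + 159\right) + 2 \cdot 156} = \frac{1}{-1 + 60 + 312} = \frac{1}{371}$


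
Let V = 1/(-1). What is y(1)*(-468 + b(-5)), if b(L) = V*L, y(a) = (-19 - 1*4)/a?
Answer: 10649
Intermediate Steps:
y(a) = -23/a (y(a) = (-19 - 4)/a = -23/a)
V = -1
b(L) = -L
y(1)*(-468 + b(-5)) = (-23/1)*(-468 - 1*(-5)) = (-23*1)*(-468 + 5) = -23*(-463) = 10649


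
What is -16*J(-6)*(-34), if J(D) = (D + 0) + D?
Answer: -6528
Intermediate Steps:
J(D) = 2*D (J(D) = D + D = 2*D)
-16*J(-6)*(-34) = -32*(-6)*(-34) = -16*(-12)*(-34) = 192*(-34) = -6528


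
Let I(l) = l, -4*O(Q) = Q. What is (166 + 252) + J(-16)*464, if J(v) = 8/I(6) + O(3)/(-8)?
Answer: 6481/6 ≈ 1080.2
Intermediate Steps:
O(Q) = -Q/4
J(v) = 137/96 (J(v) = 8/6 - 1/4*3/(-8) = 8*(1/6) - 3/4*(-1/8) = 4/3 + 3/32 = 137/96)
(166 + 252) + J(-16)*464 = (166 + 252) + (137/96)*464 = 418 + 3973/6 = 6481/6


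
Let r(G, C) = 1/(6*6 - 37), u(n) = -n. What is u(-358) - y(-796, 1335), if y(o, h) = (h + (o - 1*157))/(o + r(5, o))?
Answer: 285708/797 ≈ 358.48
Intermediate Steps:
r(G, C) = -1 (r(G, C) = 1/(36 - 37) = 1/(-1) = -1)
y(o, h) = (-157 + h + o)/(-1 + o) (y(o, h) = (h + (o - 1*157))/(o - 1) = (h + (o - 157))/(-1 + o) = (h + (-157 + o))/(-1 + o) = (-157 + h + o)/(-1 + o))
u(-358) - y(-796, 1335) = -1*(-358) - (-157 + 1335 - 796)/(-1 - 796) = 358 - 382/(-797) = 358 - (-1)*382/797 = 358 - 1*(-382/797) = 358 + 382/797 = 285708/797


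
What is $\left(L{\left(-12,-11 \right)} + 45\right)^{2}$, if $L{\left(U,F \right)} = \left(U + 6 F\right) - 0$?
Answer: $1089$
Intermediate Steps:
$L{\left(U,F \right)} = U + 6 F$ ($L{\left(U,F \right)} = \left(U + 6 F\right) + 0 = U + 6 F$)
$\left(L{\left(-12,-11 \right)} + 45\right)^{2} = \left(\left(-12 + 6 \left(-11\right)\right) + 45\right)^{2} = \left(\left(-12 - 66\right) + 45\right)^{2} = \left(-78 + 45\right)^{2} = \left(-33\right)^{2} = 1089$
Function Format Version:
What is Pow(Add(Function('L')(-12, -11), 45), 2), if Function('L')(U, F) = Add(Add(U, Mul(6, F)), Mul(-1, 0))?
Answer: 1089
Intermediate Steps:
Function('L')(U, F) = Add(U, Mul(6, F)) (Function('L')(U, F) = Add(Add(U, Mul(6, F)), 0) = Add(U, Mul(6, F)))
Pow(Add(Function('L')(-12, -11), 45), 2) = Pow(Add(Add(-12, Mul(6, -11)), 45), 2) = Pow(Add(Add(-12, -66), 45), 2) = Pow(Add(-78, 45), 2) = Pow(-33, 2) = 1089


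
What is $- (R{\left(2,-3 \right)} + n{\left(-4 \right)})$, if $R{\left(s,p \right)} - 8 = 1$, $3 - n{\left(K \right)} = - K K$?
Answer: $-28$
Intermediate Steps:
$n{\left(K \right)} = 3 + K^{2}$ ($n{\left(K \right)} = 3 - - K K = 3 - - K^{2} = 3 + K^{2}$)
$R{\left(s,p \right)} = 9$ ($R{\left(s,p \right)} = 8 + 1 = 9$)
$- (R{\left(2,-3 \right)} + n{\left(-4 \right)}) = - (9 + \left(3 + \left(-4\right)^{2}\right)) = - (9 + \left(3 + 16\right)) = - (9 + 19) = \left(-1\right) 28 = -28$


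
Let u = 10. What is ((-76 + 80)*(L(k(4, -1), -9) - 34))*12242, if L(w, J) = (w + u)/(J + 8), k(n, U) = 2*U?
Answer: -2056656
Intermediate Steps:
L(w, J) = (10 + w)/(8 + J) (L(w, J) = (w + 10)/(J + 8) = (10 + w)/(8 + J))
((-76 + 80)*(L(k(4, -1), -9) - 34))*12242 = ((-76 + 80)*((10 + 2*(-1))/(8 - 9) - 34))*12242 = (4*((10 - 2)/(-1) - 34))*12242 = (4*(-1*8 - 34))*12242 = (4*(-8 - 34))*12242 = (4*(-42))*12242 = -168*12242 = -2056656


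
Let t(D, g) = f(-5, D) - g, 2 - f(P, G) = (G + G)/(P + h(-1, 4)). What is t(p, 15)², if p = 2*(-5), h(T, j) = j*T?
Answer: 18769/81 ≈ 231.72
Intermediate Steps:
h(T, j) = T*j
f(P, G) = 2 - 2*G/(-4 + P) (f(P, G) = 2 - (G + G)/(P - 1*4) = 2 - 2*G/(P - 4) = 2 - 2*G/(-4 + P))
p = -10
t(D, g) = 2 - g + 2*D/9 (t(D, g) = 2*(-4 - 5 - D)/(-4 - 5) - g = 2*(-9 - D)/(-9) - g = 2*(-⅑)*(-9 - D) - g = (2 + 2*D/9) - g = 2 - g + 2*D/9)
t(p, 15)² = (2 - 1*15 + (2/9)*(-10))² = (2 - 15 - 20/9)² = (-137/9)² = 18769/81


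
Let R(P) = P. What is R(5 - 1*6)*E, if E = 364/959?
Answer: -52/137 ≈ -0.37956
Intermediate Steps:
E = 52/137 (E = 364*(1/959) = 52/137 ≈ 0.37956)
R(5 - 1*6)*E = (5 - 1*6)*(52/137) = (5 - 6)*(52/137) = -1*52/137 = -52/137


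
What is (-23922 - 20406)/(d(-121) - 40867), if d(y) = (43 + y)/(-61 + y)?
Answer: 155148/143033 ≈ 1.0847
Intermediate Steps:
d(y) = (43 + y)/(-61 + y)
(-23922 - 20406)/(d(-121) - 40867) = (-23922 - 20406)/((43 - 121)/(-61 - 121) - 40867) = -44328/(-78/(-182) - 40867) = -44328/(-1/182*(-78) - 40867) = -44328/(3/7 - 40867) = -44328/(-286066/7) = -44328*(-7/286066) = 155148/143033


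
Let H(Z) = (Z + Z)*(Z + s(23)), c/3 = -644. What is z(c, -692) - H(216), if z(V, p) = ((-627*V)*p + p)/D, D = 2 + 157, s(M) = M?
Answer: -854681012/159 ≈ -5.3754e+6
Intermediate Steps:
D = 159
c = -1932 (c = 3*(-644) = -1932)
H(Z) = 2*Z*(23 + Z) (H(Z) = (Z + Z)*(Z + 23) = (2*Z)*(23 + Z) = 2*Z*(23 + Z))
z(V, p) = p/159 - 209*V*p/53 (z(V, p) = ((-627*V)*p + p)/159 = (-627*V*p + p)*(1/159) = (p - 627*V*p)*(1/159) = p/159 - 209*V*p/53)
z(c, -692) - H(216) = (1/159)*(-692)*(1 - 627*(-1932)) - 2*216*(23 + 216) = (1/159)*(-692)*(1 + 1211364) - 2*216*239 = (1/159)*(-692)*1211365 - 1*103248 = -838264580/159 - 103248 = -854681012/159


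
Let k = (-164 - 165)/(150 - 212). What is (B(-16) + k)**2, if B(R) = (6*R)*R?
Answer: 9131904721/3844 ≈ 2.3756e+6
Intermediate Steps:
B(R) = 6*R**2
k = 329/62 (k = -329/(-62) = -329*(-1/62) = 329/62 ≈ 5.3064)
(B(-16) + k)**2 = (6*(-16)**2 + 329/62)**2 = (6*256 + 329/62)**2 = (1536 + 329/62)**2 = (95561/62)**2 = 9131904721/3844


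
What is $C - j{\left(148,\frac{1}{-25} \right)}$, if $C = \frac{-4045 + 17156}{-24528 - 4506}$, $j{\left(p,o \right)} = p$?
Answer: $- \frac{4310143}{29034} \approx -148.45$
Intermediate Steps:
$C = - \frac{13111}{29034}$ ($C = \frac{13111}{-29034} = 13111 \left(- \frac{1}{29034}\right) = - \frac{13111}{29034} \approx -0.45157$)
$C - j{\left(148,\frac{1}{-25} \right)} = - \frac{13111}{29034} - 148 = - \frac{4310143}{29034}$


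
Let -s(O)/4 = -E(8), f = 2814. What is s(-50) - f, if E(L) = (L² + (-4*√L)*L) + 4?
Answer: -2542 - 256*√2 ≈ -2904.0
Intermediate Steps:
E(L) = 4 + L² - 4*L^(3/2) (E(L) = (L² - 4*L^(3/2)) + 4 = 4 + L² - 4*L^(3/2))
s(O) = 272 - 256*√2 (s(O) = -(-4)*(4 + 8² - 64*√2) = -(-4)*(4 + 64 - 64*√2) = -(-4)*(68 - 64*√2) = -4*(-68 + 64*√2) = 272 - 256*√2)
s(-50) - f = (272 - 256*√2) - 1*2814 = (272 - 256*√2) - 2814 = -2542 - 256*√2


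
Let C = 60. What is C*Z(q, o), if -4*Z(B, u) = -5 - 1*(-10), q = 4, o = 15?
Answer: -75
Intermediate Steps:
Z(B, u) = -5/4 (Z(B, u) = -(-5 - 1*(-10))/4 = -(-5 + 10)/4 = -1/4*5 = -5/4)
C*Z(q, o) = 60*(-5/4) = -75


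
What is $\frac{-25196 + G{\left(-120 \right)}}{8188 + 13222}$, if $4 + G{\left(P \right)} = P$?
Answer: $- \frac{2532}{2141} \approx -1.1826$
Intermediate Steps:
$G{\left(P \right)} = -4 + P$
$\frac{-25196 + G{\left(-120 \right)}}{8188 + 13222} = \frac{-25196 - 124}{8188 + 13222} = \frac{-25196 - 124}{21410} = \left(-25320\right) \frac{1}{21410} = - \frac{2532}{2141}$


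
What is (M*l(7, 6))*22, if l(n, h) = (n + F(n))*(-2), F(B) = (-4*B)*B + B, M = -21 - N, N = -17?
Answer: -32032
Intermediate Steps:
M = -4 (M = -21 - 1*(-17) = -21 + 17 = -4)
F(B) = B - 4*B² (F(B) = -4*B² + B = B - 4*B²)
l(n, h) = -2*n - 2*n*(1 - 4*n) (l(n, h) = (n + n*(1 - 4*n))*(-2) = -2*n - 2*n*(1 - 4*n))
(M*l(7, 6))*22 = -16*7*(-1 + 2*7)*22 = -16*7*(-1 + 14)*22 = -16*7*13*22 = -4*364*22 = -1456*22 = -32032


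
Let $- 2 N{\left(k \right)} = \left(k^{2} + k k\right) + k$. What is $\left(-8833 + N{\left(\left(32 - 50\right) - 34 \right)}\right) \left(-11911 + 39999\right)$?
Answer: $-323320968$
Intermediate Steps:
$N{\left(k \right)} = - k^{2} - \frac{k}{2}$ ($N{\left(k \right)} = - \frac{\left(k^{2} + k k\right) + k}{2} = - \frac{\left(k^{2} + k^{2}\right) + k}{2} = - \frac{2 k^{2} + k}{2} = - \frac{k + 2 k^{2}}{2} = - k^{2} - \frac{k}{2}$)
$\left(-8833 + N{\left(\left(32 - 50\right) - 34 \right)}\right) \left(-11911 + 39999\right) = \left(-8833 - \left(\left(32 - 50\right) - 34\right) \left(\frac{1}{2} + \left(\left(32 - 50\right) - 34\right)\right)\right) \left(-11911 + 39999\right) = \left(-8833 - \left(-18 - 34\right) \left(\frac{1}{2} - 52\right)\right) 28088 = \left(-8833 - - 52 \left(\frac{1}{2} - 52\right)\right) 28088 = \left(-8833 - \left(-52\right) \left(- \frac{103}{2}\right)\right) 28088 = \left(-8833 - 2678\right) 28088 = \left(-11511\right) 28088 = -323320968$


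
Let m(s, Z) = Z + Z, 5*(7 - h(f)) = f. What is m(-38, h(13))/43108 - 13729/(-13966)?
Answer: 739940791/752557910 ≈ 0.98323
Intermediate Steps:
h(f) = 7 - f/5
m(s, Z) = 2*Z
m(-38, h(13))/43108 - 13729/(-13966) = (2*(7 - 1/5*13))/43108 - 13729/(-13966) = (2*(7 - 13/5))*(1/43108) - 13729*(-1/13966) = (2*(22/5))*(1/43108) + 13729/13966 = (44/5)*(1/43108) + 13729/13966 = 11/53885 + 13729/13966 = 739940791/752557910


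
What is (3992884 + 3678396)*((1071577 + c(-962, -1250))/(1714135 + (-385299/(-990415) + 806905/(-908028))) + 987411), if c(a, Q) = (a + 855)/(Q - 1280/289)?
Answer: 38483864998189739030010215169604560/5080572015940244282431 ≈ 7.5747e+12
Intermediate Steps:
c(a, Q) = (855 + a)/(-1280/289 + Q) (c(a, Q) = (855 + a)/(Q - 1280*1/289) = (855 + a)/(Q - 1280/289) = (855 + a)/(-1280/289 + Q))
(3992884 + 3678396)*((1071577 + c(-962, -1250))/(1714135 + (-385299/(-990415) + 806905/(-908028))) + 987411) = (3992884 + 3678396)*((1071577 + 289*(855 - 962)/(-1280 + 289*(-1250)))/(1714135 + (-385299/(-990415) + 806905/(-908028))) + 987411) = 7671280*((1071577 + 289*(-107)/(-1280 - 361250))/(1714135 + (-385299*(-1/990415) + 806905*(-1/908028))) + 987411) = 7671280*((1071577 + 289*(-107)/(-362530))/(1714135 + (385299/990415 - 73355/82548)) + 987411) = 7671280*((1071577 + 289*(-1/362530)*(-107))/(1714135 - 40846230473/81756777420) + 987411) = 7671280*((1071577 + 30923/362530)/(140142112816601227/81756777420) + 987411) = 7671280*((388478840733/362530)*(81756777420/140142112816601227) + 987411) = 7671280*(3176077811418751064886/5080572015940244282431 + 987411) = 7671280*(5016615870909383965910541027/5080572015940244282431) = 38483864998189739030010215169604560/5080572015940244282431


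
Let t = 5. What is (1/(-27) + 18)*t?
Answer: 2425/27 ≈ 89.815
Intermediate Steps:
(1/(-27) + 18)*t = (1/(-27) + 18)*5 = (-1/27 + 18)*5 = (485/27)*5 = 2425/27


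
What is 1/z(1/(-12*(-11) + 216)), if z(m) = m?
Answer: 348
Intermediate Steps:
1/z(1/(-12*(-11) + 216)) = 1/(1/(-12*(-11) + 216)) = 1/(1/(132 + 216)) = 1/(1/348) = 348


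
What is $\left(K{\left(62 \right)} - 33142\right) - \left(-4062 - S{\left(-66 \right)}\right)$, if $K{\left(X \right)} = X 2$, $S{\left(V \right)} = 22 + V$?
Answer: $-29000$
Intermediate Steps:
$K{\left(X \right)} = 2 X$
$\left(K{\left(62 \right)} - 33142\right) - \left(-4062 - S{\left(-66 \right)}\right) = \left(2 \cdot 62 - 33142\right) + \left(\left(8269 + \left(22 - 66\right)\right) - 4207\right) = \left(124 - 33142\right) + \left(\left(8269 - 44\right) - 4207\right) = -33018 + \left(8225 - 4207\right) = -33018 + 4018 = -29000$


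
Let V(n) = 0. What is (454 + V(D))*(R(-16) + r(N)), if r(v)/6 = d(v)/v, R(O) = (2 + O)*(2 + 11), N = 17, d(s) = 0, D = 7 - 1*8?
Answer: -82628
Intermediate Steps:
D = -1 (D = 7 - 8 = -1)
R(O) = 26 + 13*O (R(O) = (2 + O)*13 = 26 + 13*O)
r(v) = 0 (r(v) = 6*(0/v) = 6*0 = 0)
(454 + V(D))*(R(-16) + r(N)) = (454 + 0)*((26 + 13*(-16)) + 0) = 454*((26 - 208) + 0) = 454*(-182 + 0) = 454*(-182) = -82628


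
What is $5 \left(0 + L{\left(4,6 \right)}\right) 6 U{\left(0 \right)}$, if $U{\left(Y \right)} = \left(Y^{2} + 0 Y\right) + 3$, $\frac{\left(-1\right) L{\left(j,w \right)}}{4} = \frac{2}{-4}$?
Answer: $180$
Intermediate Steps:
$L{\left(j,w \right)} = 2$ ($L{\left(j,w \right)} = - 4 \frac{2}{-4} = - 4 \cdot 2 \left(- \frac{1}{4}\right) = \left(-4\right) \left(- \frac{1}{2}\right) = 2$)
$U{\left(Y \right)} = 3 + Y^{2}$ ($U{\left(Y \right)} = \left(Y^{2} + 0\right) + 3 = Y^{2} + 3 = 3 + Y^{2}$)
$5 \left(0 + L{\left(4,6 \right)}\right) 6 U{\left(0 \right)} = 5 \left(0 + 2\right) 6 \left(3 + 0^{2}\right) = 5 \cdot 2 \cdot 6 \left(3 + 0\right) = 5 \cdot 12 \cdot 3 = 60 \cdot 3 = 180$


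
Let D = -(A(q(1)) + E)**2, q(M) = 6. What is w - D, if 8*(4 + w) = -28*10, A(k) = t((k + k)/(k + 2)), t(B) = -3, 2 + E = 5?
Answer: -39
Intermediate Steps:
E = 3 (E = -2 + 5 = 3)
A(k) = -3
w = -39 (w = -4 + (-28*10)/8 = -4 + (1/8)*(-280) = -4 - 35 = -39)
D = 0 (D = -(-3 + 3)**2 = -1*0**2 = -1*0 = 0)
w - D = -39 - 1*0 = -39 + 0 = -39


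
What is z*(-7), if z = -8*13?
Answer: 728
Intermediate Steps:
z = -104
z*(-7) = -104*(-7) = 728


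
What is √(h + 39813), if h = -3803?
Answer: √36010 ≈ 189.76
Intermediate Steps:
√(h + 39813) = √(-3803 + 39813) = √36010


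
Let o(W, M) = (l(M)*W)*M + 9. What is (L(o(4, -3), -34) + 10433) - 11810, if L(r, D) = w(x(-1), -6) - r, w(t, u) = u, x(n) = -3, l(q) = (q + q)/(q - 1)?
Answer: -1374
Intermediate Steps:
l(q) = 2*q/(-1 + q) (l(q) = (2*q)/(-1 + q) = 2*q/(-1 + q))
o(W, M) = 9 + 2*W*M**2/(-1 + M) (o(W, M) = ((2*M/(-1 + M))*W)*M + 9 = (2*M*W/(-1 + M))*M + 9 = 2*W*M**2/(-1 + M) + 9 = 9 + 2*W*M**2/(-1 + M))
L(r, D) = -6 - r
(L(o(4, -3), -34) + 10433) - 11810 = ((-6 - (-9 + 9*(-3) + 2*4*(-3)**2)/(-1 - 3)) + 10433) - 11810 = ((-6 - (-9 - 27 + 2*4*9)/(-4)) + 10433) - 11810 = ((-6 - (-1)*(-9 - 27 + 72)/4) + 10433) - 11810 = ((-6 - (-1)*36/4) + 10433) - 11810 = ((-6 - 1*(-9)) + 10433) - 11810 = ((-6 + 9) + 10433) - 11810 = (3 + 10433) - 11810 = 10436 - 11810 = -1374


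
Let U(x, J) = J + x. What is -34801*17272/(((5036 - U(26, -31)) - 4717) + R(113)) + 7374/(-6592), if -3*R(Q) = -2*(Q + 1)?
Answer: -123823163807/82400 ≈ -1.5027e+6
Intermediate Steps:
R(Q) = ⅔ + 2*Q/3 (R(Q) = -(-2)*(Q + 1)/3 = -(-2)*(1 + Q)/3 = -(-2 - 2*Q)/3 = ⅔ + 2*Q/3)
-34801*17272/(((5036 - U(26, -31)) - 4717) + R(113)) + 7374/(-6592) = -34801*17272/(((5036 - (-31 + 26)) - 4717) + (⅔ + (⅔)*113)) + 7374/(-6592) = -34801*17272/(((5036 - 1*(-5)) - 4717) + (⅔ + 226/3)) + 7374*(-1/6592) = -34801*17272/(((5036 + 5) - 4717) + 76) - 3687/3296 = -34801*17272/((5041 - 4717) + 76) - 3687/3296 = -34801*17272/(324 + 76) - 3687/3296 = -34801/(400*(1/17272)) - 3687/3296 = -34801/50/2159 - 3687/3296 = -34801*2159/50 - 3687/3296 = -75135359/50 - 3687/3296 = -123823163807/82400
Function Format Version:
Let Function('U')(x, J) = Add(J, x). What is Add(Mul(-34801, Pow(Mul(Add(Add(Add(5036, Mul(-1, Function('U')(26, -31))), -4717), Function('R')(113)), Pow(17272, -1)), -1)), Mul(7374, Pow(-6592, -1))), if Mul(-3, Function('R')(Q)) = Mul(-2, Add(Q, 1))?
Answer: Rational(-123823163807, 82400) ≈ -1.5027e+6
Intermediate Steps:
Function('R')(Q) = Add(Rational(2, 3), Mul(Rational(2, 3), Q)) (Function('R')(Q) = Mul(Rational(-1, 3), Mul(-2, Add(Q, 1))) = Mul(Rational(-1, 3), Mul(-2, Add(1, Q))) = Mul(Rational(-1, 3), Add(-2, Mul(-2, Q))) = Add(Rational(2, 3), Mul(Rational(2, 3), Q)))
Add(Mul(-34801, Pow(Mul(Add(Add(Add(5036, Mul(-1, Function('U')(26, -31))), -4717), Function('R')(113)), Pow(17272, -1)), -1)), Mul(7374, Pow(-6592, -1))) = Add(Mul(-34801, Pow(Mul(Add(Add(Add(5036, Mul(-1, Add(-31, 26))), -4717), Add(Rational(2, 3), Mul(Rational(2, 3), 113))), Pow(17272, -1)), -1)), Mul(7374, Pow(-6592, -1))) = Add(Mul(-34801, Pow(Mul(Add(Add(Add(5036, Mul(-1, -5)), -4717), Add(Rational(2, 3), Rational(226, 3))), Rational(1, 17272)), -1)), Mul(7374, Rational(-1, 6592))) = Add(Mul(-34801, Pow(Mul(Add(Add(Add(5036, 5), -4717), 76), Rational(1, 17272)), -1)), Rational(-3687, 3296)) = Add(Mul(-34801, Pow(Mul(Add(Add(5041, -4717), 76), Rational(1, 17272)), -1)), Rational(-3687, 3296)) = Add(Mul(-34801, Pow(Mul(Add(324, 76), Rational(1, 17272)), -1)), Rational(-3687, 3296)) = Add(Mul(-34801, Pow(Mul(400, Rational(1, 17272)), -1)), Rational(-3687, 3296)) = Add(Mul(-34801, Pow(Rational(50, 2159), -1)), Rational(-3687, 3296)) = Add(Mul(-34801, Rational(2159, 50)), Rational(-3687, 3296)) = Add(Rational(-75135359, 50), Rational(-3687, 3296)) = Rational(-123823163807, 82400)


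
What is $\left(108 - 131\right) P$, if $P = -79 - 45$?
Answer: $2852$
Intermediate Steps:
$P = -124$
$\left(108 - 131\right) P = \left(108 - 131\right) \left(-124\right) = \left(-23\right) \left(-124\right) = 2852$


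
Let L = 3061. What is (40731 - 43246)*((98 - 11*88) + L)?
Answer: -5510365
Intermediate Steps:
(40731 - 43246)*((98 - 11*88) + L) = (40731 - 43246)*((98 - 11*88) + 3061) = -2515*((98 - 968) + 3061) = -2515*(-870 + 3061) = -2515*2191 = -5510365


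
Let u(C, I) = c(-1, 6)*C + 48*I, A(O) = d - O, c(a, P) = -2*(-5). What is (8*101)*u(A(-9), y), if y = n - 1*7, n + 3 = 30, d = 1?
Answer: 856480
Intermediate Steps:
n = 27 (n = -3 + 30 = 27)
c(a, P) = 10
A(O) = 1 - O
y = 20 (y = 27 - 1*7 = 27 - 7 = 20)
u(C, I) = 10*C + 48*I
(8*101)*u(A(-9), y) = (8*101)*(10*(1 - 1*(-9)) + 48*20) = 808*(10*(1 + 9) + 960) = 808*(10*10 + 960) = 808*(100 + 960) = 808*1060 = 856480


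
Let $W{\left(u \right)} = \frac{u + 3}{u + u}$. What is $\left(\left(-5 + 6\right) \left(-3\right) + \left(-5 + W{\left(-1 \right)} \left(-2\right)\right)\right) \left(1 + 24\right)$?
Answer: $-150$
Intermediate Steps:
$W{\left(u \right)} = \frac{3 + u}{2 u}$
$\left(\left(-5 + 6\right) \left(-3\right) + \left(-5 + W{\left(-1 \right)} \left(-2\right)\right)\right) \left(1 + 24\right) = \left(\left(-5 + 6\right) \left(-3\right) - \left(5 - \frac{3 - 1}{2 \left(-1\right)} \left(-2\right)\right)\right) \left(1 + 24\right) = \left(1 \left(-3\right) - \left(5 - \frac{1}{2} \left(-1\right) 2 \left(-2\right)\right)\right) 25 = \left(-3 - 3\right) 25 = \left(-6\right) 25 = -150$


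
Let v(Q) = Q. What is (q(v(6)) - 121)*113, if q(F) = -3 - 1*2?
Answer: -14238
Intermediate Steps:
q(F) = -5 (q(F) = -3 - 2 = -5)
(q(v(6)) - 121)*113 = (-5 - 121)*113 = -126*113 = -14238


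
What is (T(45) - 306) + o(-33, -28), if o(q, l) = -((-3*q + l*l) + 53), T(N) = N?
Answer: -1197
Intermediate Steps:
o(q, l) = -53 - l² + 3*q (o(q, l) = -((-3*q + l²) + 53) = -((l² - 3*q) + 53) = -(53 + l² - 3*q) = -53 - l² + 3*q)
(T(45) - 306) + o(-33, -28) = (45 - 306) + (-53 - 1*(-28)² + 3*(-33)) = -261 + (-53 - 1*784 - 99) = -261 + (-53 - 784 - 99) = -261 - 936 = -1197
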